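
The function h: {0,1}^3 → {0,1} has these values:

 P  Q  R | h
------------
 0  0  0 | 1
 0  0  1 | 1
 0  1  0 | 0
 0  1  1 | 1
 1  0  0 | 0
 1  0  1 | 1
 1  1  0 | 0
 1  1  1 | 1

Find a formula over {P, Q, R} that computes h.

There are just 3 zero rows: (0,1,0), (1,0,0), (1,1,0). Their minterms are ¬P·Q·¬R, P·¬Q·¬R, P·Q·¬R; the OR of those covers precisely the 0-outputs, and negating it yields h.

h(P, Q, R) = NOT ((((NOT P AND Q) AND NOT R) OR ((P AND NOT Q) AND NOT R)) OR ((P AND Q) AND NOT R))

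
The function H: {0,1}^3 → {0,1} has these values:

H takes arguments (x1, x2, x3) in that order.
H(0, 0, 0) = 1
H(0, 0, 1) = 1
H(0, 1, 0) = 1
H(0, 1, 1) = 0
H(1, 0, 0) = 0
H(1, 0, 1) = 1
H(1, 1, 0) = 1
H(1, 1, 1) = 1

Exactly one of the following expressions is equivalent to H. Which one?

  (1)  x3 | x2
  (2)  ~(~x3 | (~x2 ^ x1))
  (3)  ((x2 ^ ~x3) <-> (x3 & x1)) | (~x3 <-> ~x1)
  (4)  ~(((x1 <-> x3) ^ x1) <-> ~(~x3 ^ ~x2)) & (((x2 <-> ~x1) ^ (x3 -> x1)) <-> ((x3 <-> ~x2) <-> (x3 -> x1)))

(1) fails at (0,0,0): the formula yields 0, H is 1.
(2) fails at (0,0,0): the formula yields 0, H is 1.
(4) fails at (0,0,0): the formula yields 0, H is 1.
Only (3) survives; checking it on all 8 rows confirms it matches H.

3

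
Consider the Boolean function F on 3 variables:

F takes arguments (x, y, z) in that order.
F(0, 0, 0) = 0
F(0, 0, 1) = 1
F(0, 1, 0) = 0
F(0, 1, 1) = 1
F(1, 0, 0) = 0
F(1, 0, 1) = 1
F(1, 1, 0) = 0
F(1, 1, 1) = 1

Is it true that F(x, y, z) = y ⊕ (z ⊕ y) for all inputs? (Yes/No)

Evaluate y ⊕ (z ⊕ y) on each row and compare to F:
  x=0, y=0, z=0: formula gives 0, F = 0 ✓
  x=0, y=0, z=1: formula gives 1, F = 1 ✓
  x=0, y=1, z=0: formula gives 0, F = 0 ✓
  x=0, y=1, z=1: formula gives 1, F = 1 ✓
  x=1, y=0, z=0: formula gives 0, F = 0 ✓
  …and likewise for the remaining 3 rows.
Every row agrees, so the formula is equivalent.

Yes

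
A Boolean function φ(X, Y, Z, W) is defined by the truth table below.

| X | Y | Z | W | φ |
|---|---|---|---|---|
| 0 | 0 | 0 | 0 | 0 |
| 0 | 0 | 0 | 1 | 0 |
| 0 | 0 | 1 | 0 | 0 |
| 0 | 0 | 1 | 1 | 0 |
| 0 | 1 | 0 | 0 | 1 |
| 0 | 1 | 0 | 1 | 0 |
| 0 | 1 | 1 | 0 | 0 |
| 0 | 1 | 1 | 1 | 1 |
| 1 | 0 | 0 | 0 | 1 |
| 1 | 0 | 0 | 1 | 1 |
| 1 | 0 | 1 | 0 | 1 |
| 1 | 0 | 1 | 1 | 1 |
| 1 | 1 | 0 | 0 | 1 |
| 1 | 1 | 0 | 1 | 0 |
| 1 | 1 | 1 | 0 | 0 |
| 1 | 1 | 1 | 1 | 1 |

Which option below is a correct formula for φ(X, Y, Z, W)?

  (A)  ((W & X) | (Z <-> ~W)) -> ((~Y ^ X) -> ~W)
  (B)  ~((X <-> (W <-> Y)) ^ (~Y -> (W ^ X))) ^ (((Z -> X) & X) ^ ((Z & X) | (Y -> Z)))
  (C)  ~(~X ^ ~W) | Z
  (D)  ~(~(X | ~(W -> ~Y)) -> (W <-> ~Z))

(A): at (0,0,0,0) it gives 1, but φ = 0 — eliminated.
(C): at (0,0,0,0) it gives 1, but φ = 0 — eliminated.
(D): at (0,0,0,0) it gives 1, but φ = 0 — eliminated.
Only (B) survives; checking it on all 16 rows confirms it matches φ.

B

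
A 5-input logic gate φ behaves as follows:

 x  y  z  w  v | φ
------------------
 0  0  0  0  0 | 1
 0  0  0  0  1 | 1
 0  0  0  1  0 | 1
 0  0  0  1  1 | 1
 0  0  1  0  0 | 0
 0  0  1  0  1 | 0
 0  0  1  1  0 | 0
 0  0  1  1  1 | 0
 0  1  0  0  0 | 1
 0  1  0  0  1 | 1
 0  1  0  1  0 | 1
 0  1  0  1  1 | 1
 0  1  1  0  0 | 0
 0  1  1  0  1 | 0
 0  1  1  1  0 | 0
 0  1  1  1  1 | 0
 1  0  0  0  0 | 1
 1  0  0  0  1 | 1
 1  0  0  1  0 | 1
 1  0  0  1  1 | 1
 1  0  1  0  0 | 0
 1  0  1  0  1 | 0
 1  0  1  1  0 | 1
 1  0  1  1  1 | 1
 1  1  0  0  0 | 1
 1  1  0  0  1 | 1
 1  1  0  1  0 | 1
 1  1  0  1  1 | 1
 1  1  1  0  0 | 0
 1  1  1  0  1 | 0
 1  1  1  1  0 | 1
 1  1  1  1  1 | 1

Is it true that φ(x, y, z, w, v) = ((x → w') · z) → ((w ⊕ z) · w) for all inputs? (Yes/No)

Yes

Test each input against both φ and the formula:
  x=0, y=0, z=0, w=0, v=0: formula gives 1, φ = 1 ✓
  x=0, y=0, z=0, w=0, v=1: formula gives 1, φ = 1 ✓
  x=0, y=0, z=0, w=1, v=0: formula gives 1, φ = 1 ✓
  x=0, y=0, z=0, w=1, v=1: formula gives 1, φ = 1 ✓
  …and likewise for the remaining 28 rows.
All 32 rows match — the expression computes φ exactly.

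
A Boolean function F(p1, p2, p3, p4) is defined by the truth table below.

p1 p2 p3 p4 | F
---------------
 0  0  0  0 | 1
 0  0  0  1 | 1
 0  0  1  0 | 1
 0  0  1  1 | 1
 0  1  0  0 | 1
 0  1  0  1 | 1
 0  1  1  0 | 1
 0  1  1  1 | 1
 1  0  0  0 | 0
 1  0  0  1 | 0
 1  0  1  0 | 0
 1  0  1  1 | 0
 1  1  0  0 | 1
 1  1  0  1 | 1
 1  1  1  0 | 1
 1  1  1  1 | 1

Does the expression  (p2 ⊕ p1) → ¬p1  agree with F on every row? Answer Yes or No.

Yes

Evaluate (p2 ⊕ p1) → ¬p1 on each row and compare to F:
  p1=0, p2=0, p3=0, p4=0: formula gives 1, F = 1 ✓
  p1=0, p2=0, p3=0, p4=1: formula gives 1, F = 1 ✓
  p1=0, p2=0, p3=1, p4=0: formula gives 1, F = 1 ✓
  p1=0, p2=0, p3=1, p4=1: formula gives 1, F = 1 ✓
  …and likewise for the remaining 12 rows.
All 16 rows match — the expression computes F exactly.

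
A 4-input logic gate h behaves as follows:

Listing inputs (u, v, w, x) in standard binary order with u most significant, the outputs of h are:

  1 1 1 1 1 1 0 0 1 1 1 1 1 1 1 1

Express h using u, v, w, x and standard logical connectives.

h is 0 on only 2 rows — (0,1,1,0), (0,1,1,1). Writing each as a minterm (¬u·v·w·¬x, ¬u·v·w·x) and OR-ing them characterizes exactly where h=0, so h is the negation of that disjunction.

h(u, v, w, x) = ~((((~u & v) & w) & ~x) | (((~u & v) & w) & x))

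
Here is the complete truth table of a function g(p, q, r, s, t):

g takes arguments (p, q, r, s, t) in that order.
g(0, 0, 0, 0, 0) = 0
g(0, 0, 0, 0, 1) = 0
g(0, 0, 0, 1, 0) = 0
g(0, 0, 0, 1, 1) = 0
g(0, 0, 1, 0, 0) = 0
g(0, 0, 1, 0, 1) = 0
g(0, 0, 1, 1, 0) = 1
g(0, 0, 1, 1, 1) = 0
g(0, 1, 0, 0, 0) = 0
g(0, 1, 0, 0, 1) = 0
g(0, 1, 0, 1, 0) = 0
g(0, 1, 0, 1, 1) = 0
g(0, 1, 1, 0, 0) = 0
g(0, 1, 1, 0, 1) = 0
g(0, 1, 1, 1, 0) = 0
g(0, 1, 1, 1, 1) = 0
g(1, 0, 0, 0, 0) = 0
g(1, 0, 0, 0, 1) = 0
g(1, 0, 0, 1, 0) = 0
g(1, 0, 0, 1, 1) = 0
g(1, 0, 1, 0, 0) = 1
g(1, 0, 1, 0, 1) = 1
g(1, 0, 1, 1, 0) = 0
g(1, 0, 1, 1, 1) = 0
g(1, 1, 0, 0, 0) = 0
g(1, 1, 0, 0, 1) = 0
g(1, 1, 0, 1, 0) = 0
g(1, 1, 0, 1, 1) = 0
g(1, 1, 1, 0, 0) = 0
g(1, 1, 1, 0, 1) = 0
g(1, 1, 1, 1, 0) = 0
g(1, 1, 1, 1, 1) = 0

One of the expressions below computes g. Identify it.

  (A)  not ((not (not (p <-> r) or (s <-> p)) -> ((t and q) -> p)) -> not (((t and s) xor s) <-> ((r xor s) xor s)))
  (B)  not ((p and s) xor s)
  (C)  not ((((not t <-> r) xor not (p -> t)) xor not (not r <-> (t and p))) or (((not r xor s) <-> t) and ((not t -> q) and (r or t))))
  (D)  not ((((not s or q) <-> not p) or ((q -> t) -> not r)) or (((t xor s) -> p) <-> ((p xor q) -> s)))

D

(A) fails at (0,0,0,0,0): the formula yields 1, g is 0.
(B) fails at (0,0,0,0,0): the formula yields 1, g is 0.
(C) fails at (0,0,0,1,1): the formula yields 1, g is 0.
(D) is the remaining candidate, and it agrees with g on all 32 inputs.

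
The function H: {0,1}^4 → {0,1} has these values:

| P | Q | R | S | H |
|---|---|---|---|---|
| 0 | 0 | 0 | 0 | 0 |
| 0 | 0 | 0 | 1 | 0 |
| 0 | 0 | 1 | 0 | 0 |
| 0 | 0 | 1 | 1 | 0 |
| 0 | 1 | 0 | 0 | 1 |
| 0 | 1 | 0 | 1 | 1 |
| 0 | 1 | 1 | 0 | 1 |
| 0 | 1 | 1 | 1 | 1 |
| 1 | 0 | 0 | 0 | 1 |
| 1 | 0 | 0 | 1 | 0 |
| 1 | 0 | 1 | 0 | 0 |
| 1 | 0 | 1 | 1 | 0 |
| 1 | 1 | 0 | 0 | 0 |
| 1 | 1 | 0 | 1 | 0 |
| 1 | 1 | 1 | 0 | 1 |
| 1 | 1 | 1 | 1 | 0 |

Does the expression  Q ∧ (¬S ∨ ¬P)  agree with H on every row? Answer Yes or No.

Test each input against both H and the formula:
  P=0, Q=0, R=0, S=0: formula gives 0, H = 0 ✓
  P=0, Q=0, R=0, S=1: formula gives 0, H = 0 ✓
  P=0, Q=0, R=1, S=0: formula gives 0, H = 0 ✓
  P=0, Q=0, R=1, S=1: formula gives 0, H = 0 ✓
  …
  P=1, Q=0, R=0, S=0: formula gives 0, but H = 1 ✗
Row (1,0,0,0) is a counterexample, so the formula is not equivalent to H.

No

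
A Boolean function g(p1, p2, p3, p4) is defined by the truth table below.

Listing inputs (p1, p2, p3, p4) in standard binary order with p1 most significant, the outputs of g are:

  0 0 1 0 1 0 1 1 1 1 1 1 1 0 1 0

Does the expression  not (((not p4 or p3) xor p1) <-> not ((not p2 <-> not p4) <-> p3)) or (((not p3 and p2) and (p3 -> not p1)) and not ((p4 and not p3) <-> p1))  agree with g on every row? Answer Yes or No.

Evaluate not (((not p4 or p3) xor p1) <-> not ((not p2 <-> not p4) <-> p3)) or (((not p3 and p2) and (p3 -> not p1)) and not ((p4 and not p3) <-> p1)) on each row and compare to g:
  p1=0, p2=0, p3=0, p4=0: formula gives 0, g = 0 ✓
  p1=0, p2=0, p3=0, p4=1: formula gives 0, g = 0 ✓
  p1=0, p2=0, p3=1, p4=0: formula gives 1, g = 1 ✓
  p1=0, p2=0, p3=1, p4=1: formula gives 0, g = 0 ✓
  …
  p1=0, p2=1, p3=0, p4=1: formula gives 1, but g = 0 ✗
Since they disagree at (0,1,0,1), the expression is not a correct formula for g.

No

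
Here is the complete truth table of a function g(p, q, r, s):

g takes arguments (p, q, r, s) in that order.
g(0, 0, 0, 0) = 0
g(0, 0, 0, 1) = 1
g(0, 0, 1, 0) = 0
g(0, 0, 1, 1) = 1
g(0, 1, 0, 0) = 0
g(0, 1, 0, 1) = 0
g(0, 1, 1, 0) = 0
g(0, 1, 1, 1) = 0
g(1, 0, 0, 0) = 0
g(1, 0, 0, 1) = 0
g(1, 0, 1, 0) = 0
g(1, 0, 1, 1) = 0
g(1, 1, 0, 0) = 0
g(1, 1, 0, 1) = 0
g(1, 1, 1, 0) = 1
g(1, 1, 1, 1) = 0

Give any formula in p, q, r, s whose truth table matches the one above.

g(p, q, r, s) = ((((NOT p AND NOT q) AND NOT r) AND s) OR (((NOT p AND NOT q) AND r) AND s)) OR (((p AND q) AND r) AND NOT s)

Collect the rows where g=1 — (0,0,0,1), (0,0,1,1), (1,1,1,0) — and write one minterm per row: ¬p·¬q·¬r·s, ¬p·¬q·r·s, p·q·r·¬s. Their union (logical OR) reproduces the table exactly.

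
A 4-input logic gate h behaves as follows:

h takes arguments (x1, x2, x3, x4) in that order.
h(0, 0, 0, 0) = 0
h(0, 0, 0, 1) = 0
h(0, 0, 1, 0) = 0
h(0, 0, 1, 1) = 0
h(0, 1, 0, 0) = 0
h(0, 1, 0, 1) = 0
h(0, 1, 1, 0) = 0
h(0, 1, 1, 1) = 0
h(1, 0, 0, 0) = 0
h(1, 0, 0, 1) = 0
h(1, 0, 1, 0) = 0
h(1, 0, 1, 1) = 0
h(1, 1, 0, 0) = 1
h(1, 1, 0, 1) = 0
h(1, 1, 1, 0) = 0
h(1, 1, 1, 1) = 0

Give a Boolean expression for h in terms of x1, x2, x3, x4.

h(x1, x2, x3, x4) = ((x1 and x2) and not x3) and not x4

Only row (1,1,0,0) gives 1. That row's minterm x1·x2·¬x3·¬x4 is h directly.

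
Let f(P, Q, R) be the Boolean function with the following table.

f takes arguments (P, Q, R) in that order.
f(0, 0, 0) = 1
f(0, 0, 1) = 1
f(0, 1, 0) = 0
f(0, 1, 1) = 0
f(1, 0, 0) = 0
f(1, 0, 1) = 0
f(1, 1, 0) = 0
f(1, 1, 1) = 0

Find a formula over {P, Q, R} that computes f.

f(P, Q, R) = ((not P and not Q) and not R) or ((not P and not Q) and R)

Collect the rows where f=1 — (0,0,0), (0,0,1) — and write one minterm per row: ¬P·¬Q·¬R, ¬P·¬Q·R. Their union (logical OR) reproduces the table exactly.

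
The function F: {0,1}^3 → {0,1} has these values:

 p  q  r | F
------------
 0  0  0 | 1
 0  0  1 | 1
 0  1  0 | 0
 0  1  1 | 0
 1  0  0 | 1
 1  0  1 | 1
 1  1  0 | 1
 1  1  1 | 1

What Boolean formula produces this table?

F is 0 on only 2 rows — (0,1,0), (0,1,1). Writing each as a minterm (¬p·q·¬r, ¬p·q·r) and OR-ing them characterizes exactly where F=0, so F is the negation of that disjunction.

F(p, q, r) = ¬(((¬p ∧ q) ∧ ¬r) ∨ ((¬p ∧ q) ∧ r))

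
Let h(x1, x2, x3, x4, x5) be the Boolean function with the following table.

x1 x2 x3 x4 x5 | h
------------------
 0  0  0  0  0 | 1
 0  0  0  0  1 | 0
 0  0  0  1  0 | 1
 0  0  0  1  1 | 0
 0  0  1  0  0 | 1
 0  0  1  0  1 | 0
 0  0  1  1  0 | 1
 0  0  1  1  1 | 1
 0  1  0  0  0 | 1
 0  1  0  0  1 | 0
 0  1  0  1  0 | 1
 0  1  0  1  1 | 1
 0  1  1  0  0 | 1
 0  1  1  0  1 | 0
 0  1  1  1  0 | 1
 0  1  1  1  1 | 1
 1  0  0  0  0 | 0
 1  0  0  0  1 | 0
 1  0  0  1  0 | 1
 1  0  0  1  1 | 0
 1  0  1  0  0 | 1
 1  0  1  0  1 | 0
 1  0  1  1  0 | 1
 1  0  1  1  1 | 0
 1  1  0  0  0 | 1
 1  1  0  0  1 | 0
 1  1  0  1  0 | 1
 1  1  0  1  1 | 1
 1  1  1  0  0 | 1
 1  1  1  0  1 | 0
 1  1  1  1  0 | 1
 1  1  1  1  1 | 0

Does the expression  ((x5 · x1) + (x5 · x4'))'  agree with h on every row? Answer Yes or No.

Test each input against both h and the formula:
  x1=0, x2=0, x3=0, x4=0, x5=0: formula gives 1, h = 1 ✓
  x1=0, x2=0, x3=0, x4=0, x5=1: formula gives 0, h = 0 ✓
  x1=0, x2=0, x3=0, x4=1, x5=0: formula gives 1, h = 1 ✓
  x1=0, x2=0, x3=0, x4=1, x5=1: formula gives 1, but h = 0 ✗
Row (0,0,0,1,1) is a counterexample, so the formula is not equivalent to h.

No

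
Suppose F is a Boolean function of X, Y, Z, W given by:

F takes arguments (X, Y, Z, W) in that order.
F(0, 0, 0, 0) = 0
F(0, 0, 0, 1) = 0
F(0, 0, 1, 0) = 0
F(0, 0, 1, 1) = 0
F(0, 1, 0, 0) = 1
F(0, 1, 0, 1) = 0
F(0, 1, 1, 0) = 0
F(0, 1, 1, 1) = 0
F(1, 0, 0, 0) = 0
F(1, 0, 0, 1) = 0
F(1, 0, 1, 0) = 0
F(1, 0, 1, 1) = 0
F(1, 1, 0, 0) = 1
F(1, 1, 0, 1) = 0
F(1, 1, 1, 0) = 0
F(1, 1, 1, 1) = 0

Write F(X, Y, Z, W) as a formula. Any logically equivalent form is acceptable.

F(X, Y, Z, W) = (((not X and Y) and not Z) and not W) or (((X and Y) and not Z) and not W)

F=1 on 2 inputs: (0,1,0,0), (1,1,0,0). Reading each as a conjunction of literals (¬X·Y·¬Z·¬W, X·Y·¬Z·¬W) and taking the OR gives the canonical DNF.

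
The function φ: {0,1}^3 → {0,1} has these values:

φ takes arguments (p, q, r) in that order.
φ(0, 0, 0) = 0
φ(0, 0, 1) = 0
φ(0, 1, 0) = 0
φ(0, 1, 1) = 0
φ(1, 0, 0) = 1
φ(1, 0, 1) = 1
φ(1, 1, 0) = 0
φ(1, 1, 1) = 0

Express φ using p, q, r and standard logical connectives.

φ(p, q, r) = ((p and not q) and not r) or ((p and not q) and r)

The 1-rows are (1,0,0), (1,0,1). Each contributes one minterm — p·¬q·¬r; p·¬q·r — and their disjunction is a sum-of-products form of φ.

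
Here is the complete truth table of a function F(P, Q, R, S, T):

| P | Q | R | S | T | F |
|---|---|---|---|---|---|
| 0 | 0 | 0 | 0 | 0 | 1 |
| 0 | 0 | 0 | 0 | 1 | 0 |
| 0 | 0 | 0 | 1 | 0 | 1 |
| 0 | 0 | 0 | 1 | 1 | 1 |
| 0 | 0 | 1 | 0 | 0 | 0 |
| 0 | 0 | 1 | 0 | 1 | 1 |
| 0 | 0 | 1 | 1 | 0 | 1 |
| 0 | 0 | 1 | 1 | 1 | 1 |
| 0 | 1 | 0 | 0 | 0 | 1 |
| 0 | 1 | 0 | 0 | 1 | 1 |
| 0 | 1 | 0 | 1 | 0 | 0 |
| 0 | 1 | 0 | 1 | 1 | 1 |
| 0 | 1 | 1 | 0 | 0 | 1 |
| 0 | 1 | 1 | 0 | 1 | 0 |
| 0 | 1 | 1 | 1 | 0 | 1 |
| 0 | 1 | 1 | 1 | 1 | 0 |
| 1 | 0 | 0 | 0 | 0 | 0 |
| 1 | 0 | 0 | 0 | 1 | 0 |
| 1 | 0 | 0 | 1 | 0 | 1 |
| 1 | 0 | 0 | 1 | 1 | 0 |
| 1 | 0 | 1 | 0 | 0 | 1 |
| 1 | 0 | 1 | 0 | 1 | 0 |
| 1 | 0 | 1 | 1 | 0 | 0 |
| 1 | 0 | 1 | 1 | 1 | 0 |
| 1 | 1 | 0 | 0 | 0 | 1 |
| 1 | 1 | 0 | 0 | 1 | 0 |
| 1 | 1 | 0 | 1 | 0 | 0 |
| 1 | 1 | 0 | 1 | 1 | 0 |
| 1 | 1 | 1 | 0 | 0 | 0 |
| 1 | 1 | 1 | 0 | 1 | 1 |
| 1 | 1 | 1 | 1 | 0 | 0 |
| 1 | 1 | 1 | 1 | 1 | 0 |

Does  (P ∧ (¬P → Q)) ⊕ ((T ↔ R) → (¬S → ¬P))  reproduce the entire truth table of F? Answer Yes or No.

Test each input against both F and the formula:
  P=0, Q=0, R=0, S=0, T=0: formula gives 1, F = 1 ✓
  P=0, Q=0, R=0, S=0, T=1: formula gives 1, but F = 0 ✗
Since they disagree at (0,0,0,0,1), the expression is not a correct formula for F.

No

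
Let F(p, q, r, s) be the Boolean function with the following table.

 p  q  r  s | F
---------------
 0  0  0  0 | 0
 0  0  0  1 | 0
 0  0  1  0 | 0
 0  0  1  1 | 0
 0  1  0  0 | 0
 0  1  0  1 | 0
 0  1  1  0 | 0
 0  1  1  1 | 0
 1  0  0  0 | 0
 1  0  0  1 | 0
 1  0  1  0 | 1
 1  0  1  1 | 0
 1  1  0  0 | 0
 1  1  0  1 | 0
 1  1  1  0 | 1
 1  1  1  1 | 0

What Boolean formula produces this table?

F=1 on 2 inputs: (1,0,1,0), (1,1,1,0). Reading each as a conjunction of literals (p·¬q·r·¬s, p·q·r·¬s) and taking the OR gives the canonical DNF.

F(p, q, r, s) = (((p AND NOT q) AND r) AND NOT s) OR (((p AND q) AND r) AND NOT s)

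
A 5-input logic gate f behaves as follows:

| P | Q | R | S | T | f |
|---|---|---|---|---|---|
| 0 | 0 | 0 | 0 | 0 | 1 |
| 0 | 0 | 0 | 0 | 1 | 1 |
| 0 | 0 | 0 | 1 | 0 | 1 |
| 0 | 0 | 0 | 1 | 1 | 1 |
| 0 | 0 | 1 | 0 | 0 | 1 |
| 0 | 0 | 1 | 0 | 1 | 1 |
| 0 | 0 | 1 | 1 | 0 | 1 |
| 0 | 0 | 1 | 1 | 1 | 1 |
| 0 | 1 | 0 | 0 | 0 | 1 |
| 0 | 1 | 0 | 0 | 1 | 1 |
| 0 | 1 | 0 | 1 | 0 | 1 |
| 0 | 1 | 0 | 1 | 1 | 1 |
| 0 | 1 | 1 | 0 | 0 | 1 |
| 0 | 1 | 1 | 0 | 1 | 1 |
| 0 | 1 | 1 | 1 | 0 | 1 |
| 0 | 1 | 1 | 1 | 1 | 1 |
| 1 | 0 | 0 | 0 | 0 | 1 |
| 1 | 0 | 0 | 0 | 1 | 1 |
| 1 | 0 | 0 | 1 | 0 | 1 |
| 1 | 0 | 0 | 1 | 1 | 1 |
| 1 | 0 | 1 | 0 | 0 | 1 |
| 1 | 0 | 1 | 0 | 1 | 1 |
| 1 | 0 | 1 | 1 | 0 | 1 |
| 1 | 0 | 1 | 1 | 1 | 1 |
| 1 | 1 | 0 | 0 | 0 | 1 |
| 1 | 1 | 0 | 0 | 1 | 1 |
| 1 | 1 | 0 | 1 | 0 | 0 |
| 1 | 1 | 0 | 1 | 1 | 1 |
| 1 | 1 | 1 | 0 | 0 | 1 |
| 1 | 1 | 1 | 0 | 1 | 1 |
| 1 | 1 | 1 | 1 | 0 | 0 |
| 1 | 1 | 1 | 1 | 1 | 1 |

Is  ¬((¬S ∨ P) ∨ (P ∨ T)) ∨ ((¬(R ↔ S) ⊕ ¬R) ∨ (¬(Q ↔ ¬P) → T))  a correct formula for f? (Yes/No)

Yes

Evaluate ¬((¬S ∨ P) ∨ (P ∨ T)) ∨ ((¬(R ↔ S) ⊕ ¬R) ∨ (¬(Q ↔ ¬P) → T)) on each row and compare to f:
  P=0, Q=0, R=0, S=0, T=0: formula gives 1, f = 1 ✓
  P=0, Q=0, R=0, S=0, T=1: formula gives 1, f = 1 ✓
  P=0, Q=0, R=0, S=1, T=0: formula gives 1, f = 1 ✓
  P=0, Q=0, R=0, S=1, T=1: formula gives 1, f = 1 ✓
  …and likewise for the remaining 28 rows.
Every row agrees, so the formula is equivalent.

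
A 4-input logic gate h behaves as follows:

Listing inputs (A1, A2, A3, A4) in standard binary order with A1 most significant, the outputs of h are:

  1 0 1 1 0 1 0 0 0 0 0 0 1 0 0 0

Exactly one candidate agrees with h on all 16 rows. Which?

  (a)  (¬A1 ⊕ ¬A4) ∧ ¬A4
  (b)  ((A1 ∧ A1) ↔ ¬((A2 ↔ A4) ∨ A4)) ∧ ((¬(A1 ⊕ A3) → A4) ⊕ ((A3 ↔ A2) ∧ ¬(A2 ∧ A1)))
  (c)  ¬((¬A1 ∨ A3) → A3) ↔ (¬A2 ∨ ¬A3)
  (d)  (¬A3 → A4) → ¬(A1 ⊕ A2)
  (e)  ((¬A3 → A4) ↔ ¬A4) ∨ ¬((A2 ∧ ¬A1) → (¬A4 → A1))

b

(a): at (0,0,0,0) it gives 0, but h = 1 — eliminated.
(c): at (0,0,0,1) it gives 1, but h = 0 — eliminated.
(d): at (0,0,0,1) it gives 1, but h = 0 — eliminated.
(e): at (0,0,0,0) it gives 0, but h = 1 — eliminated.
(b) is the remaining candidate, and it agrees with h on all 16 inputs.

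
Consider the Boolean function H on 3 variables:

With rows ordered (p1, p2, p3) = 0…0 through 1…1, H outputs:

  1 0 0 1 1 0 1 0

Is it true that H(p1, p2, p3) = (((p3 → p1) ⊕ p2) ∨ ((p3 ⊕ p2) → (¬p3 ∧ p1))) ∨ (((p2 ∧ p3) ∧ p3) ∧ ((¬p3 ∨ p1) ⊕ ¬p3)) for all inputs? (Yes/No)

Check the formula against H row by row:
  p1=0, p2=0, p3=0: formula gives 1, H = 1 ✓
  p1=0, p2=0, p3=1: formula gives 0, H = 0 ✓
  p1=0, p2=1, p3=0: formula gives 0, H = 0 ✓
  p1=0, p2=1, p3=1: formula gives 1, H = 1 ✓
  p1=1, p2=0, p3=0: formula gives 1, H = 1 ✓
  p1=1, p2=0, p3=1: formula gives 1, but H = 0 ✗
Row (1,0,1) is a counterexample, so the formula is not equivalent to H.

No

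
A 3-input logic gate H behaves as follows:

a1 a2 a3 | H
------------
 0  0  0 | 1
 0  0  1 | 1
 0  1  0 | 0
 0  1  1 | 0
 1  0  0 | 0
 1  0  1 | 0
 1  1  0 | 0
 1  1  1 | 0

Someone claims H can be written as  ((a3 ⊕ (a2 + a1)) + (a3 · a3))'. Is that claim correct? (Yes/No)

Test each input against both H and the formula:
  a1=0, a2=0, a3=0: formula gives 1, H = 1 ✓
  a1=0, a2=0, a3=1: formula gives 0, but H = 1 ✗
A single disagreement suffices: at (0,0,1) they differ, so the formula does not compute H.

No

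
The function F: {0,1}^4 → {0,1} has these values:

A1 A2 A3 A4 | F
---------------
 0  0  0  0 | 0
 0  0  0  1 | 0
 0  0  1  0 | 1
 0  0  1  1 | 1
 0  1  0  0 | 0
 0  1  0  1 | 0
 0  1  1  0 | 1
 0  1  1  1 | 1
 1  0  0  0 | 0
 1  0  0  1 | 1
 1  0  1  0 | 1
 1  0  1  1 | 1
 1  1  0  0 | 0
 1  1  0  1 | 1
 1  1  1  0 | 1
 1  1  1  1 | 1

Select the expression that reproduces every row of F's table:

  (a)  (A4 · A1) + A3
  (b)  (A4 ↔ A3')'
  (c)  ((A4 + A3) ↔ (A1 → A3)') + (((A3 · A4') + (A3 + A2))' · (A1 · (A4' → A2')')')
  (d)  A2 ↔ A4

a

(b) fails at (0,0,0,0): the formula yields 1, F is 0.
(c) fails at (0,0,0,0): the formula yields 1, F is 0.
(d) fails at (0,0,0,0): the formula yields 1, F is 0.
Only (a) survives; checking it on all 16 rows confirms it matches F.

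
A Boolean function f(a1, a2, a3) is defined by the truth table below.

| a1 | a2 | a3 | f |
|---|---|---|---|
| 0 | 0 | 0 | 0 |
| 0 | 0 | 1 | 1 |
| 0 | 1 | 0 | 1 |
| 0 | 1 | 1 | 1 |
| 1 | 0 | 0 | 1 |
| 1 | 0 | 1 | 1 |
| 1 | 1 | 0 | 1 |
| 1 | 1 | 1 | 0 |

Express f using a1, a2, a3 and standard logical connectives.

f(a1, a2, a3) = NOT (((NOT a1 AND NOT a2) AND NOT a3) OR ((a1 AND a2) AND a3))

There are just 2 zero rows: (0,0,0), (1,1,1). Their minterms are ¬a1·¬a2·¬a3, a1·a2·a3; the OR of those covers precisely the 0-outputs, and negating it yields f.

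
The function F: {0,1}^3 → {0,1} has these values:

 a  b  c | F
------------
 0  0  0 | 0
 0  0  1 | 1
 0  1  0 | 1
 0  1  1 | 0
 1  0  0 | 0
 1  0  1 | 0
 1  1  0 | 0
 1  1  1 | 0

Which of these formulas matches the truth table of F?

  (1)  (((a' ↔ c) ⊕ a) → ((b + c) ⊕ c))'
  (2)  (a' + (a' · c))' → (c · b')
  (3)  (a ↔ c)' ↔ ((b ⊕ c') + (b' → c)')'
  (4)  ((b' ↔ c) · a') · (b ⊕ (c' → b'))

4

(1) fails at (0,1,0): the formula yields 0, F is 1.
(2) fails at (0,0,0): the formula yields 1, F is 0.
(3) fails at (0,0,0): the formula yields 1, F is 0.
(4) is the remaining candidate, and it agrees with F on all 8 inputs.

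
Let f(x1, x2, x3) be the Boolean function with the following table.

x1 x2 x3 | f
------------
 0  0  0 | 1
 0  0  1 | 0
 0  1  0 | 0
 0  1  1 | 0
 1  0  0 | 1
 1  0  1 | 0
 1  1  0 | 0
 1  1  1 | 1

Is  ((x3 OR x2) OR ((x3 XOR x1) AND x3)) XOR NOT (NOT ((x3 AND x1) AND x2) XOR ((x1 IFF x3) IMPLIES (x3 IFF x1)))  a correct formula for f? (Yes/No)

Yes

Test each input against both f and the formula:
  x1=0, x2=0, x3=0: formula gives 1, f = 1 ✓
  x1=0, x2=0, x3=1: formula gives 0, f = 0 ✓
  x1=0, x2=1, x3=0: formula gives 0, f = 0 ✓
  x1=0, x2=1, x3=1: formula gives 0, f = 0 ✓
  x1=1, x2=0, x3=0: formula gives 1, f = 1 ✓
  …and likewise for the remaining 3 rows.
No disagreement on any input; they are logically equivalent.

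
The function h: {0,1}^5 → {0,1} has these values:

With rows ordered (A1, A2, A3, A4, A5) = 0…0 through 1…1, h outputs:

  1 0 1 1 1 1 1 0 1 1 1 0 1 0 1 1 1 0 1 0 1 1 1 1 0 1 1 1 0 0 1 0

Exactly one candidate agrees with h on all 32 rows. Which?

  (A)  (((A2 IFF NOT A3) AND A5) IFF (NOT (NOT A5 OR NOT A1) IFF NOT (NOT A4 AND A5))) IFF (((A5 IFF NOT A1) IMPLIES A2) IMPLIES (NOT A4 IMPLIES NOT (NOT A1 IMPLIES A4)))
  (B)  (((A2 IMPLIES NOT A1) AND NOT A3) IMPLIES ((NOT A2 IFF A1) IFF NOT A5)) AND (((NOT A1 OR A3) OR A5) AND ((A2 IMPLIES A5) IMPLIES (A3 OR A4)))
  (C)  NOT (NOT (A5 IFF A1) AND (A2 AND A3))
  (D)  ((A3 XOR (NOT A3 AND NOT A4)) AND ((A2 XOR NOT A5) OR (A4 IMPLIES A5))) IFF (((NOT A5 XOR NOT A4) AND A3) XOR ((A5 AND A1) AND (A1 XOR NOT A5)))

A

(B) fails at (0,0,0,0,0): the formula yields 0, h is 1.
(C) fails at (0,0,0,0,1): the formula yields 1, h is 0.
(D) fails at (0,0,0,0,0): the formula yields 0, h is 1.
(A) is the remaining candidate, and it agrees with h on all 32 inputs.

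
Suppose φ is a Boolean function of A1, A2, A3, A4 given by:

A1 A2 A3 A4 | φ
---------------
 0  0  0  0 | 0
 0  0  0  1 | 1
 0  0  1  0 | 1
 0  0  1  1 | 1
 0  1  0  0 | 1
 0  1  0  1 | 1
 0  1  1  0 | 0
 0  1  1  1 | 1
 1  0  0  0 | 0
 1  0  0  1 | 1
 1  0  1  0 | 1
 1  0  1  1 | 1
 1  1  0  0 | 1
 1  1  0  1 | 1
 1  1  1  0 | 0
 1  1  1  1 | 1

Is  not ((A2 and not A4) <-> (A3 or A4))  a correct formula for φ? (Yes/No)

Evaluate not ((A2 and not A4) <-> (A3 or A4)) on each row and compare to φ:
  A1=0, A2=0, A3=0, A4=0: formula gives 0, φ = 0 ✓
  A1=0, A2=0, A3=0, A4=1: formula gives 1, φ = 1 ✓
  A1=0, A2=0, A3=1, A4=0: formula gives 1, φ = 1 ✓
  A1=0, A2=0, A3=1, A4=1: formula gives 1, φ = 1 ✓
  … (the remaining 12 rows also agree.)
All 16 rows match — the expression computes φ exactly.

Yes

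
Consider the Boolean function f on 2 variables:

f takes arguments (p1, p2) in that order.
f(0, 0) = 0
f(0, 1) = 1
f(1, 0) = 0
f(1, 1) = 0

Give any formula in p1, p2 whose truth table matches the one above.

f(p1, p2) = ~p1 & p2

1 only at (0,1): NOT p1 AND p2.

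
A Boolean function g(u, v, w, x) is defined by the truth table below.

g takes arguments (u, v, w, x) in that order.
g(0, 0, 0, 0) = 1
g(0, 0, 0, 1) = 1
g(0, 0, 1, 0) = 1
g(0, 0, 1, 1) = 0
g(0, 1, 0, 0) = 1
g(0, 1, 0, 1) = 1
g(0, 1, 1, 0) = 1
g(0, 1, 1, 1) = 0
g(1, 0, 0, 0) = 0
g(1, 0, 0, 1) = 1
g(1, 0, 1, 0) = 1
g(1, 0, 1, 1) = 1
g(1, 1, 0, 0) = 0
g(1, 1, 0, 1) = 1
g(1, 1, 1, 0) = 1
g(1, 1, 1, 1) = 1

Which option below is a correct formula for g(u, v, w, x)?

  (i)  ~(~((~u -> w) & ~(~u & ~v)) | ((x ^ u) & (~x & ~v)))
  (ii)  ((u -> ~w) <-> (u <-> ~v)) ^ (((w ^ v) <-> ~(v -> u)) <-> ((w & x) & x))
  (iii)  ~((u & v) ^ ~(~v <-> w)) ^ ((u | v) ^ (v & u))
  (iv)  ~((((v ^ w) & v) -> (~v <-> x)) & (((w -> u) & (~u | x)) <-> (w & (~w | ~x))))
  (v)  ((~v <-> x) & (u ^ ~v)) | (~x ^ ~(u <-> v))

(i) fails at (0,0,0,0): the formula yields 0, g is 1.
(ii) fails at (0,0,0,0): the formula yields 0, g is 1.
(iii) fails at (0,0,0,0): the formula yields 0, g is 1.
(v) fails at (0,0,1,1): the formula yields 1, g is 0.
(iv) is the remaining candidate, and it agrees with g on all 16 inputs.

iv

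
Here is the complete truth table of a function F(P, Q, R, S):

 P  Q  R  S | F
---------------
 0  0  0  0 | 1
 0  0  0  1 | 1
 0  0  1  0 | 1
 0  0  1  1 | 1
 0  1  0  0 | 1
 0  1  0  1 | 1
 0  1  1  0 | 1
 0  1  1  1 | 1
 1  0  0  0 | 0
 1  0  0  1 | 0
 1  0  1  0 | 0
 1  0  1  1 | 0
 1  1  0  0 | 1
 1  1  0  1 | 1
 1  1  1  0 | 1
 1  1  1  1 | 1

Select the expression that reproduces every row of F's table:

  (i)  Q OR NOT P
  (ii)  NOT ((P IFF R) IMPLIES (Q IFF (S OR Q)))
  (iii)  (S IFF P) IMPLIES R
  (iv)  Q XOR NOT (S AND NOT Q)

i

(ii) fails at (0,0,0,0): the formula yields 0, F is 1.
(iii) fails at (0,0,0,0): the formula yields 0, F is 1.
(iv) fails at (0,0,0,1): the formula yields 0, F is 1.
Only (i) survives; checking it on all 16 rows confirms it matches F.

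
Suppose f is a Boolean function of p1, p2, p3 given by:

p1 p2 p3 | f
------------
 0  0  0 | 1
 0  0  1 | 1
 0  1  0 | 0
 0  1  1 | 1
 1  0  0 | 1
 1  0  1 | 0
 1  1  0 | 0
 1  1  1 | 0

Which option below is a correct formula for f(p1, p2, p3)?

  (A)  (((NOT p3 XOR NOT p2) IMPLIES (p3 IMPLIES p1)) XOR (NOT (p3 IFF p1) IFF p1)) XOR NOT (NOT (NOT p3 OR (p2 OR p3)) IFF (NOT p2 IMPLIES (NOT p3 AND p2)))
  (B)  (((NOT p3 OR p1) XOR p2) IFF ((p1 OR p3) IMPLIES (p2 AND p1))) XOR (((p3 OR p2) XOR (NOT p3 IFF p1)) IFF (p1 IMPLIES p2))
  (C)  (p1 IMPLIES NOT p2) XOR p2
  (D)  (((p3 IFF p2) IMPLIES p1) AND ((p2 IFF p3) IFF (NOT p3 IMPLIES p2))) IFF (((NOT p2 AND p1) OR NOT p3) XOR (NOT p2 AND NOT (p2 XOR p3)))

D

(A): at (0,0,0) it gives 0, but f = 1 — eliminated.
(B): at (0,1,0) it gives 1, but f = 0 — eliminated.
(C): at (0,1,1) it gives 0, but f = 1 — eliminated.
That leaves (D). Evaluating it on every row reproduces the table of f exactly.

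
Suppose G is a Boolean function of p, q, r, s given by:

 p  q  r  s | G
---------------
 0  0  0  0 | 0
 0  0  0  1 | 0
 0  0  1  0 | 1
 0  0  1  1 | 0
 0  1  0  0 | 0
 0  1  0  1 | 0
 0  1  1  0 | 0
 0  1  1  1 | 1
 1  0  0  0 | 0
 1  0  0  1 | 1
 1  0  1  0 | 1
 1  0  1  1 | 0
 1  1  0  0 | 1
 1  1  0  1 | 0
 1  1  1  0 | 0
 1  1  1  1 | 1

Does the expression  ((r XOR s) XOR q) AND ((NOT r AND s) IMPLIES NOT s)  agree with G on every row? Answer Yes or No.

Evaluate ((r XOR s) XOR q) AND ((NOT r AND s) IMPLIES NOT s) on each row and compare to G:
  p=0, q=0, r=0, s=0: formula gives 0, G = 0 ✓
  p=0, q=0, r=0, s=1: formula gives 0, G = 0 ✓
  p=0, q=0, r=1, s=0: formula gives 1, G = 1 ✓
  p=0, q=0, r=1, s=1: formula gives 0, G = 0 ✓
  p=0, q=1, r=0, s=0: formula gives 1, but G = 0 ✗
Since they disagree at (0,1,0,0), the expression is not a correct formula for G.

No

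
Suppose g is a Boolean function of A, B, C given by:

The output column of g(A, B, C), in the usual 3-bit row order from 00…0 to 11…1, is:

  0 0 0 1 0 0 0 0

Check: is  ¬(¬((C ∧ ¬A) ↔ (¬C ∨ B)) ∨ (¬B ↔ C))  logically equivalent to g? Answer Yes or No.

Check the formula against g row by row:
  A=0, B=0, C=0: formula gives 0, g = 0 ✓
  A=0, B=0, C=1: formula gives 0, g = 0 ✓
  A=0, B=1, C=0: formula gives 0, g = 0 ✓
  A=0, B=1, C=1: formula gives 1, g = 1 ✓
  A=1, B=0, C=0: formula gives 0, g = 0 ✓
  … (the remaining 3 rows also agree.)
No disagreement on any input; they are logically equivalent.

Yes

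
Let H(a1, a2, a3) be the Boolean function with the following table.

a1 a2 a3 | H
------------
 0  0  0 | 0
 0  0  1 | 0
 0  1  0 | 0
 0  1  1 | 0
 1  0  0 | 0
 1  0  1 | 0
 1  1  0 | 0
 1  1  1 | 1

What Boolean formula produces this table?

H(a1, a2, a3) = (a1 and a2) and a3

The output is 1 only when every input is 1 — the AND of all inputs.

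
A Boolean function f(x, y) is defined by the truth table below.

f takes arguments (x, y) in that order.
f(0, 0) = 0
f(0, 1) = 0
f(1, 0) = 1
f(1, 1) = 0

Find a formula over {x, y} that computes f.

f(x, y) = x · y'

1 only at (1,0): x AND NOT y.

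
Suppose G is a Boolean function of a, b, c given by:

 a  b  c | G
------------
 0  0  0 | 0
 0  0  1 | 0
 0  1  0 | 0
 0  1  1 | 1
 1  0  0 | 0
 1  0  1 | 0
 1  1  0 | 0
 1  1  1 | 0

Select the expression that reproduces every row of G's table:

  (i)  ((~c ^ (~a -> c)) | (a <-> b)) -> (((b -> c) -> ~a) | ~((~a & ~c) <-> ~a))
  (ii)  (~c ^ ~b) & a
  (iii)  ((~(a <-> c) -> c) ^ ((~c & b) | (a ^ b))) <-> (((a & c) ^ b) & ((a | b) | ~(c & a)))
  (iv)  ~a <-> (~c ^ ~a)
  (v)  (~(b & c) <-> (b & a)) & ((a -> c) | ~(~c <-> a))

(i) fails at (0,0,0): the formula yields 1, G is 0.
(ii) fails at (0,1,1): the formula yields 0, G is 1.
(iii) fails at (0,1,1): the formula yields 0, G is 1.
(iv) fails at (0,0,1): the formula yields 1, G is 0.
(v) is the remaining candidate, and it agrees with G on all 8 inputs.

v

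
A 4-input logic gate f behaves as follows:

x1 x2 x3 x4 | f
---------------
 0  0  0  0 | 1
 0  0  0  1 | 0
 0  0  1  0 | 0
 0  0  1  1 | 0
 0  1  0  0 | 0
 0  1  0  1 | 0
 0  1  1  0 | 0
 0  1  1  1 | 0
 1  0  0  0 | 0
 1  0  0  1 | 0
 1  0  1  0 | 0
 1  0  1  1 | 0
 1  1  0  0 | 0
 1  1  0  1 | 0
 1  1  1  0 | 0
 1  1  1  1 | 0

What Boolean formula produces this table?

The output is 1 only when every input is 0 — NOR of all inputs.

f(x1, x2, x3, x4) = ¬(((x1 ∨ x2) ∨ x3) ∨ x4)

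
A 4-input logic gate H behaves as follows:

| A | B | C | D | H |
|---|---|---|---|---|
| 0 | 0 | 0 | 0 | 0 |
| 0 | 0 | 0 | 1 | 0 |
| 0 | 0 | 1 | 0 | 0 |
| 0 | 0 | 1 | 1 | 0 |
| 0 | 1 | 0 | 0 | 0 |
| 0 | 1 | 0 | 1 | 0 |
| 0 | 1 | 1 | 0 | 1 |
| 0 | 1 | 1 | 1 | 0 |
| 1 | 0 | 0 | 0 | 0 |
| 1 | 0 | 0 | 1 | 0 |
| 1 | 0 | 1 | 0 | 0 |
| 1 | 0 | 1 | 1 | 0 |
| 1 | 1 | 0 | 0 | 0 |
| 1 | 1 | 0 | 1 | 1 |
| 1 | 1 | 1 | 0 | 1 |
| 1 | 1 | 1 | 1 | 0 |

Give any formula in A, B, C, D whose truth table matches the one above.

H(A, B, C, D) = ((((A' · B) · C) · D') + (((A · B) · C') · D)) + (((A · B) · C) · D')

The 1-rows are (0,1,1,0), (1,1,0,1), (1,1,1,0). Each contributes one minterm — ¬A·B·C·¬D; A·B·¬C·D; A·B·C·¬D — and their disjunction is a sum-of-products form of H.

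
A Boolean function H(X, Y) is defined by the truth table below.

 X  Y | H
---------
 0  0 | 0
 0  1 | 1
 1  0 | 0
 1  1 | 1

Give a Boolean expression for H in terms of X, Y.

H(X, Y) = Y

The output simply equals Y.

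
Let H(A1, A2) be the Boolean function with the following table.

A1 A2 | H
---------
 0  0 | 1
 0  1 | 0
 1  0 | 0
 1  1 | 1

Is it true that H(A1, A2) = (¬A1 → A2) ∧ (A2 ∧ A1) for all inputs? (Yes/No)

No

Check the formula against H row by row:
  A1=0, A2=0: formula gives 0, but H = 1 ✗
Since they disagree at (0,0), the expression is not a correct formula for H.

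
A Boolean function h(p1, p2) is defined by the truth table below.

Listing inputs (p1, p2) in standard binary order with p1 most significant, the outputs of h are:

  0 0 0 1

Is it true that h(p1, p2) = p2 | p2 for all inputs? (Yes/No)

Evaluate p2 | p2 on each row and compare to h:
  p1=0, p2=0: formula gives 0, h = 0 ✓
  p1=0, p2=1: formula gives 1, but h = 0 ✗
Row (0,1) is a counterexample, so the formula is not equivalent to h.

No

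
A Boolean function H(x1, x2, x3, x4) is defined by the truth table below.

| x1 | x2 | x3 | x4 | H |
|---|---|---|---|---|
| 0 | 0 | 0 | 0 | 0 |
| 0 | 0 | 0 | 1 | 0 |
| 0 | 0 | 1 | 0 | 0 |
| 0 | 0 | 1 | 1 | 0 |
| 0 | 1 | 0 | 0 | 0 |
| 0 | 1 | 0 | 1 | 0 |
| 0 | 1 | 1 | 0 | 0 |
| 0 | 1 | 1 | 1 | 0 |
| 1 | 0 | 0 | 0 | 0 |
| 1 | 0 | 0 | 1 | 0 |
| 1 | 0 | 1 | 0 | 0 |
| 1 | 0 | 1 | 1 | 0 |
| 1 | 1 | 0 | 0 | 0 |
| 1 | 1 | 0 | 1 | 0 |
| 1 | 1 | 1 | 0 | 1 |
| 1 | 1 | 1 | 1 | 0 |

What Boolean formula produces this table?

H is 1 on exactly one input, (1,1,1,0), whose minterm is x1·x2·x3·¬x4. So H is just that conjunction.

H(x1, x2, x3, x4) = ((x1 AND x2) AND x3) AND NOT x4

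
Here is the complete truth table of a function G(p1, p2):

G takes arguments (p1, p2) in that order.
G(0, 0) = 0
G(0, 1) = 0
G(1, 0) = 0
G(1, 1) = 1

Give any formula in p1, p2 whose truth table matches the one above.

The output is 1 only when every input is 1 — the AND of all inputs.

G(p1, p2) = p1 & p2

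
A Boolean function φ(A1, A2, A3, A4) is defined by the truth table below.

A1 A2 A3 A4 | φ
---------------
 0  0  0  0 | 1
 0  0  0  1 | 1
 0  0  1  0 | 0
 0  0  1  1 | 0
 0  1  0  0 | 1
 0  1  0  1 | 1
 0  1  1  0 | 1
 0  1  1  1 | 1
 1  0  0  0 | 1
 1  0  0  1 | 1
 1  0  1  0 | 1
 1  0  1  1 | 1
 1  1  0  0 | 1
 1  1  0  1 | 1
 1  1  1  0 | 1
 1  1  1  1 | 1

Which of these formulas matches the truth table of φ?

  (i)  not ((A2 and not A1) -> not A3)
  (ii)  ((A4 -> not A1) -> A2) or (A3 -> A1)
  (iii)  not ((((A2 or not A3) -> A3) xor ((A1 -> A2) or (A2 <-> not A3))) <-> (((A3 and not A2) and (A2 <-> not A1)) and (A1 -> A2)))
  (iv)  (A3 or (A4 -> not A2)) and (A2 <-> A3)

(i): at (0,0,0,0) it gives 0, but φ = 1 — eliminated.
(iii): at (0,1,1,0) it gives 0, but φ = 1 — eliminated.
(iv): at (0,1,0,0) it gives 0, but φ = 1 — eliminated.
Only (ii) survives; checking it on all 16 rows confirms it matches φ.

ii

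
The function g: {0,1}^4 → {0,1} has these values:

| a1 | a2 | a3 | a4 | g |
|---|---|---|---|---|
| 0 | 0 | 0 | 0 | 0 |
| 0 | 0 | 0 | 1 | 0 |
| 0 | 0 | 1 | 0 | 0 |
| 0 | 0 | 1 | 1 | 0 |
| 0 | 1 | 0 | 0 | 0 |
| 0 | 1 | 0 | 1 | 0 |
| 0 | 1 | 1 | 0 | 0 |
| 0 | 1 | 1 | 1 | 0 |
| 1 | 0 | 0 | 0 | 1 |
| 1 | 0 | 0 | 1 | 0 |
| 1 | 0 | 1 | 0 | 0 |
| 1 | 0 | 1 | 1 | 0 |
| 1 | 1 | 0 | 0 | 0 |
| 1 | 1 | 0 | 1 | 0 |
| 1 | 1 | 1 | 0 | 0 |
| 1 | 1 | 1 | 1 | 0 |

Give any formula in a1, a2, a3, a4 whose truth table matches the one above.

g is 1 on exactly one input, (1,0,0,0), whose minterm is a1·¬a2·¬a3·¬a4. So g is just that conjunction.

g(a1, a2, a3, a4) = ((a1 & ~a2) & ~a3) & ~a4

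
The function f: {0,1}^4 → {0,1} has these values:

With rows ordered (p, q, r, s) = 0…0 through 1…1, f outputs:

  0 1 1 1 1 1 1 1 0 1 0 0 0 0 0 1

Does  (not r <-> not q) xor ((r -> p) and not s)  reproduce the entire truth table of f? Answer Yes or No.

Check the formula against f row by row:
  p=0, q=0, r=0, s=0: formula gives 0, f = 0 ✓
  p=0, q=0, r=0, s=1: formula gives 1, f = 1 ✓
  p=0, q=0, r=1, s=0: formula gives 0, but f = 1 ✗
A single disagreement suffices: at (0,0,1,0) they differ, so the formula does not compute f.

No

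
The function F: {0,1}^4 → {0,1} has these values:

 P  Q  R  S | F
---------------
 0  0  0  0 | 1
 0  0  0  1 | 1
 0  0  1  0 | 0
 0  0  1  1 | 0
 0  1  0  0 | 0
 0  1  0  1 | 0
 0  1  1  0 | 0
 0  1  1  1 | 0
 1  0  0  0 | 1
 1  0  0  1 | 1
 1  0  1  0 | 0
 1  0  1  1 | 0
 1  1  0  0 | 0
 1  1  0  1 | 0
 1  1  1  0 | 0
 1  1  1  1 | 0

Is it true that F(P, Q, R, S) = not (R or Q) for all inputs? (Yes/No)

Yes

Test each input against both F and the formula:
  P=0, Q=0, R=0, S=0: formula gives 1, F = 1 ✓
  P=0, Q=0, R=0, S=1: formula gives 1, F = 1 ✓
  P=0, Q=0, R=1, S=0: formula gives 0, F = 0 ✓
  P=0, Q=0, R=1, S=1: formula gives 0, F = 0 ✓
  …and likewise for the remaining 12 rows.
All 16 rows match — the expression computes F exactly.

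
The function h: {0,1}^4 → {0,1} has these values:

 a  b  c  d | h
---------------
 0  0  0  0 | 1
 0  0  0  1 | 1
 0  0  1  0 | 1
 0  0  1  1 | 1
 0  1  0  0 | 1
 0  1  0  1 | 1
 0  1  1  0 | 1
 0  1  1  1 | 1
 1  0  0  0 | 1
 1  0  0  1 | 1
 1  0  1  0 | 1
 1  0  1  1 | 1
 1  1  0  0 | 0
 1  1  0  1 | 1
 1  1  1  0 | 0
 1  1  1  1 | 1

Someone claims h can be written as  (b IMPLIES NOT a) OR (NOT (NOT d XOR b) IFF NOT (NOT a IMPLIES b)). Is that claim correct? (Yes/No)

Yes

Check the formula against h row by row:
  a=0, b=0, c=0, d=0: formula gives 1, h = 1 ✓
  a=0, b=0, c=0, d=1: formula gives 1, h = 1 ✓
  a=0, b=0, c=1, d=0: formula gives 1, h = 1 ✓
  a=0, b=0, c=1, d=1: formula gives 1, h = 1 ✓
  …and likewise for the remaining 12 rows.
Every row agrees, so the formula is equivalent.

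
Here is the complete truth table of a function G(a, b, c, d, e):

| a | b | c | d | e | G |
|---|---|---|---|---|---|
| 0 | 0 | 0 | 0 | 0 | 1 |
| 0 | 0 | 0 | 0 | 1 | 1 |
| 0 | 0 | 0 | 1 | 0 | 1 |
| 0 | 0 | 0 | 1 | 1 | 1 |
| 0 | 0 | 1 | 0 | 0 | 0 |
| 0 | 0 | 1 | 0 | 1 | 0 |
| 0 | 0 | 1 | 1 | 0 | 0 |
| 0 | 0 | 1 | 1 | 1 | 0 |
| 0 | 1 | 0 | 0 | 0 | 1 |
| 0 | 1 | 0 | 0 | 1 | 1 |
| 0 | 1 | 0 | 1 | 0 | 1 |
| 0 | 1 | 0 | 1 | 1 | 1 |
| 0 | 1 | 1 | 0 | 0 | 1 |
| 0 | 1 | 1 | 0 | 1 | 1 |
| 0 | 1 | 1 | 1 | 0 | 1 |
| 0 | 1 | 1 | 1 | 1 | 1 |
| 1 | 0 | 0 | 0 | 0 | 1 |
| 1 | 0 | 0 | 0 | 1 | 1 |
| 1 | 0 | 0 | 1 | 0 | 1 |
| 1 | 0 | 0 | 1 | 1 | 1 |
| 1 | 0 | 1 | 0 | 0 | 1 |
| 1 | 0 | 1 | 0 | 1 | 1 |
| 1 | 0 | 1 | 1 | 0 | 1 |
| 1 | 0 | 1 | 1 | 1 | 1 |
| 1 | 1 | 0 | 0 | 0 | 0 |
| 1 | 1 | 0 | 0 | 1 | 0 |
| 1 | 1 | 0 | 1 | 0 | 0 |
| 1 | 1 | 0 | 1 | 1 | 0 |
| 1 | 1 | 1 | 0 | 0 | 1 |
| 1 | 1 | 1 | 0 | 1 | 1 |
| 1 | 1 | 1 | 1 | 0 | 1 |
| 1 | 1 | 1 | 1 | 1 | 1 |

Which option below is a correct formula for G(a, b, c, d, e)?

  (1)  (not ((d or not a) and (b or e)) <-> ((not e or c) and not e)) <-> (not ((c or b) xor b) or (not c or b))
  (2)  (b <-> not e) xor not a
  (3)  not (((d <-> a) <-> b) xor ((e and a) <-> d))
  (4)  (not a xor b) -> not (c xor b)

4

(1) fails at (0,1,0,0,0): the formula yields 0, G is 1.
(2) fails at (0,0,0,0,1): the formula yields 0, G is 1.
(3) fails at (0,0,0,0,0): the formula yields 0, G is 1.
That leaves (4). Evaluating it on every row reproduces the table of G exactly.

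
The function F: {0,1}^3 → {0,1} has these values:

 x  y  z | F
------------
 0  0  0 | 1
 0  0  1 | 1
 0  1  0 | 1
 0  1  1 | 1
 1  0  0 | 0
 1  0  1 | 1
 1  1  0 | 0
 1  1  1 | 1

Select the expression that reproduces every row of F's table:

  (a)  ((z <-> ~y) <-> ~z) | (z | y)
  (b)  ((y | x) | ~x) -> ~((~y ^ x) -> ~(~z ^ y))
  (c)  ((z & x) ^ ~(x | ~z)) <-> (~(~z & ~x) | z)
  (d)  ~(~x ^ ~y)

c

(a): at (0,0,0) it gives 0, but F = 1 — eliminated.
(b): at (0,0,1) it gives 0, but F = 1 — eliminated.
(d): at (0,1,0) it gives 0, but F = 1 — eliminated.
(c) is the remaining candidate, and it agrees with F on all 8 inputs.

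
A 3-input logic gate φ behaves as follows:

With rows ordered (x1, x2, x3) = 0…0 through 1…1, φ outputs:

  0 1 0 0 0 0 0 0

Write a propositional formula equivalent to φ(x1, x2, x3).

φ is 1 on exactly one input, (0,0,1), whose minterm is ¬x1·¬x2·x3. So φ is just that conjunction.

φ(x1, x2, x3) = (not x1 and not x2) and x3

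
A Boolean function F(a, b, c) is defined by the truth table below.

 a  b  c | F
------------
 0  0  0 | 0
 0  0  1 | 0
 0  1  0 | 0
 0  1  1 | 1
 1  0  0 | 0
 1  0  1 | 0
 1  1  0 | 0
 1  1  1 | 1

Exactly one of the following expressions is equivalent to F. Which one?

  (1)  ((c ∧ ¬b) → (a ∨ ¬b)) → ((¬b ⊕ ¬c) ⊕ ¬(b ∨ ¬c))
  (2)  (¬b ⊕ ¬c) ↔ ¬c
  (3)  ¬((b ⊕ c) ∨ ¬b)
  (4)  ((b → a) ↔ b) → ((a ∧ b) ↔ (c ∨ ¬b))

(1) fails at (0,1,0): the formula yields 1, F is 0.
(2) fails at (0,1,0): the formula yields 1, F is 0.
(4) fails at (0,0,0): the formula yields 1, F is 0.
Only (3) survives; checking it on all 8 rows confirms it matches F.

3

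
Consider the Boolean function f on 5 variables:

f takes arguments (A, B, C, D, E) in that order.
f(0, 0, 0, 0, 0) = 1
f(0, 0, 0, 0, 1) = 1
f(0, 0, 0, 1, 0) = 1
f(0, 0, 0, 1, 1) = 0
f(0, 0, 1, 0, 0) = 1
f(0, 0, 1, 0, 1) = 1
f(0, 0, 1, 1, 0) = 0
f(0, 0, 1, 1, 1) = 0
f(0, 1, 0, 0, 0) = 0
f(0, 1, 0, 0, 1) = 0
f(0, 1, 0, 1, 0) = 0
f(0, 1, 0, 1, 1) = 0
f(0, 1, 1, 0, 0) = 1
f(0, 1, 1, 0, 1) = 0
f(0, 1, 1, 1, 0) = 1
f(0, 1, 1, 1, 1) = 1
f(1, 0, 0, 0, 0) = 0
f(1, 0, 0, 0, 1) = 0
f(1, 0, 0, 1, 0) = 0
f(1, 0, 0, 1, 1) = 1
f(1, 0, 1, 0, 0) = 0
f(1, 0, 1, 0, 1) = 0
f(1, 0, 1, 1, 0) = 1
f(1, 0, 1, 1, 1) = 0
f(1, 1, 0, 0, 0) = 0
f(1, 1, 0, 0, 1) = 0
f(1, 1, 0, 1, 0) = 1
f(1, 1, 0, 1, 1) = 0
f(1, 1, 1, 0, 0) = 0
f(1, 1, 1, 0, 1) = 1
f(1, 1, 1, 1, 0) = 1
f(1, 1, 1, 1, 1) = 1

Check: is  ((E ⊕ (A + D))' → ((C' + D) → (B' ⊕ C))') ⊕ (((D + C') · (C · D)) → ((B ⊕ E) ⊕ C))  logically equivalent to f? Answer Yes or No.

Evaluate ((E ⊕ (A + D))' → ((C' + D) → (B' ⊕ C))') ⊕ (((D + C') · (C · D)) → ((B ⊕ E) ⊕ C)) on each row and compare to f:
  A=0, B=0, C=0, D=0, E=0: formula gives 1, f = 1 ✓
  A=0, B=0, C=0, D=0, E=1: formula gives 0, but f = 1 ✗
Row (0,0,0,0,1) is a counterexample, so the formula is not equivalent to f.

No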